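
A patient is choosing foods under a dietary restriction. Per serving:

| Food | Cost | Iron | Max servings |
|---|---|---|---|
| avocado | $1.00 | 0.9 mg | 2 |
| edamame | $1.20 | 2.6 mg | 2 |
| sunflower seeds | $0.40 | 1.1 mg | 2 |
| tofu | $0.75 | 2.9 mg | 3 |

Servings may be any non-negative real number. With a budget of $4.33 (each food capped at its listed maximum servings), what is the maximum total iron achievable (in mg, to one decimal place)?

Iron per dollar: tofu 3.867, sunflower seeds 2.75, edamame 2.167, avocado 0.9.
Take 3 servings of tofu: spends $2.25, +8.7 mg iron (running total 8.7 mg).
Take 2 servings of sunflower seeds: spends $0.80, +2.2 mg iron (running total 10.9 mg).
Take 1.067 servings of edamame: spends $1.28, +2.8 mg iron (running total 13.7 mg).
Greedy by best ratio exhausts the cost allowance optimally: 13.7 mg.

13.7 mg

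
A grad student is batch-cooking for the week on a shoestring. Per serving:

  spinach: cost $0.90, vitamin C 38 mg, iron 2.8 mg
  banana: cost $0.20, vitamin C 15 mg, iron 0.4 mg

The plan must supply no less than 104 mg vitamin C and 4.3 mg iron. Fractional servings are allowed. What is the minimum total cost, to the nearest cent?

$1.72

Minimising a linear cost over {vitamin C ≥ 104, iron ≥ 4.3, servings ≥ 0} — the optimum is at a vertex, using one or two foods.
spinach only: max(104/38, 4.3/2.8) = 2.737 servings → $2.46.
banana only: max(104/15, 4.3/0.4) = 10.75 servings → $2.15.
spinach + banana with both tight: 0.8545 servings and 4.769 servings → $1.72.
So the least-cost plan costs $1.72.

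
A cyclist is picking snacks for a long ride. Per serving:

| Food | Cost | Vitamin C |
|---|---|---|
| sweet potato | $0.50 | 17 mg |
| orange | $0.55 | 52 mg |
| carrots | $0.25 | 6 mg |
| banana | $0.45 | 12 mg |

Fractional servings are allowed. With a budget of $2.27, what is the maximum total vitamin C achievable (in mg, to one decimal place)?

Vitamin C per dollar: orange 94.55, sweet potato 34, banana 26.67, carrots 24.
With no serving limits, spend the whole cost allowance on orange: $2.27 / $0.55 × 52 mg = 214.6 mg.

214.6 mg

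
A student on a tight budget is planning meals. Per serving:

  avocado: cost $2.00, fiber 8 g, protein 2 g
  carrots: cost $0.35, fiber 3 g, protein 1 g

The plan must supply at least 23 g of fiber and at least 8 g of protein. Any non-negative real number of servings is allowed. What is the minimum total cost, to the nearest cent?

A basic optimal solution has at most two foods positive. Try each food alone and each pair with both targets met exactly.
avocado only: max(23/8, 8/2) = 4 servings → $8.00.
carrots only: max(23/3, 8/1) = 8 servings → $2.80.
avocado + carrots: the both-tight solution has a negative serving — not a feasible corner.
So the least-cost plan costs $2.80.

$2.80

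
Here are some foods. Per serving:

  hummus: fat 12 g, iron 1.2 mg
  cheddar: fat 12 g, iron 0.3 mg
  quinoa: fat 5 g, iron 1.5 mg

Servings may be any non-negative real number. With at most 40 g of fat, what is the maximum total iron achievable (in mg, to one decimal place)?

Iron per g fat: quinoa 0.3, hummus 0.1, cheddar 0.025.
With no serving limits, spend the whole fat allowance on quinoa: 40 g / 5 g × 1.5 mg = 12.0 mg.

12.0 mg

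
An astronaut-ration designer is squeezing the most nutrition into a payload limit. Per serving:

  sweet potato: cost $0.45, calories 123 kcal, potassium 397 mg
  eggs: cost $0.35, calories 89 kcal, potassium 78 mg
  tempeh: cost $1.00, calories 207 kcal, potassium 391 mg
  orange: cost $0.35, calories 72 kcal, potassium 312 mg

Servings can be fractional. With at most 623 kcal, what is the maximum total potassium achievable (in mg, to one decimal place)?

Potassium per kcal: orange 4.333, sweet potato 3.228, tempeh 1.889, eggs 0.8764.
With no serving limits, spend the whole calories allowance on orange: 623 kcal / 72 kcal × 312 mg = 2699.7 mg.

2699.7 mg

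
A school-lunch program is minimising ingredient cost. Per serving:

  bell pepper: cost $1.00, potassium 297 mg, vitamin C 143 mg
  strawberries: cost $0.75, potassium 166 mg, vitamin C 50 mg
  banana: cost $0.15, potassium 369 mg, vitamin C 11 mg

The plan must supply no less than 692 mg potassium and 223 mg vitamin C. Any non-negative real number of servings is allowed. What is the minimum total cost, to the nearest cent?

$1.61

Check every corner: each single food scaled to meet both minima, and each pair solved so both constraints bind.
bell pepper only: max(692/297, 223/143) = 2.33 servings → $2.33.
strawberries only: max(692/166, 223/50) = 4.46 servings → $3.35.
banana only: max(692/369, 223/11) = 20.27 servings → $3.04.
bell pepper + strawberries with both tight: 0.2721 servings and 3.682 servings → $3.03.
bell pepper + banana with both tight: 1.509 servings and 0.6611 servings → $1.61.
strawberries + banana with both targets exact would need a negative amount; discard.
Cheapest feasible corner: $1.61.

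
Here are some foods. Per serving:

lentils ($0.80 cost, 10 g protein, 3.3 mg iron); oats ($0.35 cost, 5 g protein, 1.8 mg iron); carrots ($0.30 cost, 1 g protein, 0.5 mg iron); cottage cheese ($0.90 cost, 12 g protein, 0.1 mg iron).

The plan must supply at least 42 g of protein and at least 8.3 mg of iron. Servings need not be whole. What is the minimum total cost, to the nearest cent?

$2.94

Two binding constraints pin down two serving amounts, so the optimal mix uses at most two foods. The candidates are each food alone (scaled to the tighter of protein/iron) and each pair with both constraints tight.
lentils only: max(42/10, 8.3/3.3) = 4.2 servings → $3.36.
oats only: max(42/5, 8.3/1.8) = 8.4 servings → $2.94.
carrots only: max(42/1, 8.3/0.5) = 42 servings → $12.60.
cottage cheese only: max(42/12, 8.3/0.1) = 83 servings → $74.70.
lentils + oats: the both-tight solution has a negative serving — not a feasible corner.
lentils + carrots: intersection lies outside the first quadrant.
lentils + cottage cheese with both tight: 2.472 servings and 1.44 servings → $3.27.
oats + carrots with both targets exact would need a negative amount; discard.
oats + cottage cheese with both tight: 4.521 servings and 1.616 servings → $3.04.
carrots + cottage cheese with both tight: 16.17 servings and 2.153 servings → $6.79.
Cheapest feasible corner: $2.94.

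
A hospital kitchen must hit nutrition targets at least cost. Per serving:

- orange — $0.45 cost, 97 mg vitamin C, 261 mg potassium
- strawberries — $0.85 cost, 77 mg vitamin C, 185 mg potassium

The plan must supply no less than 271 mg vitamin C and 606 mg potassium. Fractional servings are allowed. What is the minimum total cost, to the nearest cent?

Compare the cost at each extreme point of the feasible region.
orange only: max(271/97, 606/261) = 2.794 servings → $1.26.
strawberries only: max(271/77, 606/185) = 3.519 servings → $2.99.
orange + strawberries: the both-tight solution has a negative serving — not a feasible corner.
The minimum over all feasible corners is $1.26.

$1.26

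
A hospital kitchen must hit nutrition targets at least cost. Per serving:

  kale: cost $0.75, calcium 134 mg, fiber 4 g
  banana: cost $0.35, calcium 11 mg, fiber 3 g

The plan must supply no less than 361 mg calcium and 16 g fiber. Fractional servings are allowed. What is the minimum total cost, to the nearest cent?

$2.58

kale only: max(361/134, 16/4) = 4 servings → $3.00.
banana only: max(361/11, 16/3) = 32.82 servings → $11.49.
kale + banana with both tight: 2.534 servings and 1.955 servings → $2.58.
Cheapest feasible corner: $2.58.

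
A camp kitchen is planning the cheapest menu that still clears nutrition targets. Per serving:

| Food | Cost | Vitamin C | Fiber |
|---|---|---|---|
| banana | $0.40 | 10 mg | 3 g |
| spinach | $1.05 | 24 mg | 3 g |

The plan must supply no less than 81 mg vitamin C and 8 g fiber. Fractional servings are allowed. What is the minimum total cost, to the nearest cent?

$3.24

At the optimum either one food covers both requirements or two foods hit both targets exactly; no other combination can be cheaper.
banana only: max(81/10, 8/3) = 8.1 servings → $3.24.
spinach only: max(81/24, 8/3) = 3.375 servings → $3.54.
banana + spinach: intersection lies outside the first quadrant.
The minimum over all feasible corners is $3.24.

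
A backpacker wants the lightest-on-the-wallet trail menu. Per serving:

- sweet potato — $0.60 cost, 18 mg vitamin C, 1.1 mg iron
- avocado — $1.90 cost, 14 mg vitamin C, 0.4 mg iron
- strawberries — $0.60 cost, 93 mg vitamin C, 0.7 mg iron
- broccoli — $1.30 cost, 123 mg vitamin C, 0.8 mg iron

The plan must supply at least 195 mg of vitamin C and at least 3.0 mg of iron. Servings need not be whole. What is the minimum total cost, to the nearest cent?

$2.03

Compare the cost at each extreme point of the feasible region.
sweet potato only: max(195/18, 3.0/1.1) = 10.83 servings → $6.50.
avocado only: max(195/14, 3.0/0.4) = 13.93 servings → $26.46.
strawberries only: max(195/93, 3.0/0.7) = 4.286 servings → $2.57.
broccoli only: max(195/123, 3.0/0.8) = 3.75 servings → $4.88.
sweet potato + avocado: intersection lies outside the first quadrant.
sweet potato + strawberries with both tight: 1.589 servings and 1.789 servings → $2.03.
sweet potato + broccoli with both tight: 1.762 servings and 1.328 servings → $2.78.
avocado + strawberries with both tight: 5.201 servings and 1.314 servings → $10.67.
avocado + broccoli with both tight: 5.605 servings and 0.9474 servings → $11.88.
strawberries + broccoli: the both-tight solution has a negative serving — not a feasible corner.
Cheapest feasible corner: $2.03.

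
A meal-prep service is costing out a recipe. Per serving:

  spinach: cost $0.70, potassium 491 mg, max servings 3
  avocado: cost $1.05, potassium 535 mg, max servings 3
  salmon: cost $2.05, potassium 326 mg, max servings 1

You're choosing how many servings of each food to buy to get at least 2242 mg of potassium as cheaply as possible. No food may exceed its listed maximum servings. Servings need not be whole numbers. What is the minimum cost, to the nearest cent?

Cost per mg of potassium: spinach $0.0014, avocado $0.0020, salmon $0.0063.
Take 3 servings of spinach: +1473.0 mg potassium for $2.10 (total $2.10, still need 769.0 mg).
Take 1.437 servings of avocado: +769.0 mg potassium for $1.51 (total $3.61, still need 0.0 mg).
Filling from the cheapest source first is optimal under one linear minimum: $3.61.

$3.61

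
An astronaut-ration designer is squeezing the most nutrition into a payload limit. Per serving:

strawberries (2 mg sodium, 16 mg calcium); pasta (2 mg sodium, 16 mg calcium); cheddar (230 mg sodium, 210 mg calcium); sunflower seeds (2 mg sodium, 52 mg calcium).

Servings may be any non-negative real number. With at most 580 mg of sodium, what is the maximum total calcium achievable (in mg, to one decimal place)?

Calcium per mg sodium: sunflower seeds 26, strawberries 8, pasta 8, cheddar 0.913.
With no serving limits, spend the whole sodium allowance on sunflower seeds: 580 mg / 2 mg × 52 mg = 15080.0 mg.

15080.0 mg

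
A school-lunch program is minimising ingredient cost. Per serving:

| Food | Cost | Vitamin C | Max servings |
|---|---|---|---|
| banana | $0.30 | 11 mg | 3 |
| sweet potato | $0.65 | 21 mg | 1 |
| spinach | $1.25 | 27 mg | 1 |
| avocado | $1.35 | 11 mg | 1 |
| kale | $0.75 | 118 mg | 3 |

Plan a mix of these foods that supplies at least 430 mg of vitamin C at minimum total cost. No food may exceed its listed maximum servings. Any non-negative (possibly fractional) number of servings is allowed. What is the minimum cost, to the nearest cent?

Cost per mg of vitamin C: kale $0.0064, banana $0.0273, sweet potato $0.0310, spinach $0.0463, avocado $0.1227.
Take 3 servings of kale: +354.0 mg vitamin C for $2.25 (total $2.25, still need 76.0 mg).
Take 3 servings of banana: +33.0 mg vitamin C for $0.90 (total $3.15, still need 43.0 mg).
Take 1 serving of sweet potato: +21.0 mg vitamin C for $0.65 (total $3.80, still need 22.0 mg).
Take 0.8148 servings of spinach: +22.0 mg vitamin C for $1.02 (total $4.82, still need 0.0 mg).
Greedy by cheapest-per-mg is optimal for a single linear constraint, so the minimum cost is $4.82.

$4.82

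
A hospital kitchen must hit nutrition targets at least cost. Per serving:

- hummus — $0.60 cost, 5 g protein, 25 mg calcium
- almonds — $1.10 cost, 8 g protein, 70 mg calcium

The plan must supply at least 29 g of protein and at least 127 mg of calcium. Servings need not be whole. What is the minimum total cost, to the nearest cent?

A basic optimal solution has at most two foods positive. Try each food alone and each pair with both targets met exactly.
hummus only: max(29/5, 127/25) = 5.8 servings → $3.48.
almonds only: max(29/8, 127/70) = 3.625 servings → $3.99.
hummus + almonds: the both-tight solution has a negative serving — not a feasible corner.
The minimum over all feasible corners is $3.48.

$3.48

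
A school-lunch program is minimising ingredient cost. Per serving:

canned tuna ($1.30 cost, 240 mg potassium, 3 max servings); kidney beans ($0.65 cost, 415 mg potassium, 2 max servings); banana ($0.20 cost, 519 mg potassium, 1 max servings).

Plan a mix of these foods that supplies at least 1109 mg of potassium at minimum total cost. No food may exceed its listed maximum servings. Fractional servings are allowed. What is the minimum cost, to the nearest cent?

$1.12

Cost per mg of potassium: banana $0.0004, kidney beans $0.0016, canned tuna $0.0054.
Take 1 serving of banana: +519.0 mg potassium for $0.20 (total $0.20, still need 590.0 mg).
Take 1.422 servings of kidney beans: +590.0 mg potassium for $0.92 (total $1.12, still need 0.0 mg).
Greedy by cheapest-per-mg is optimal for a single linear constraint, so the minimum cost is $1.12.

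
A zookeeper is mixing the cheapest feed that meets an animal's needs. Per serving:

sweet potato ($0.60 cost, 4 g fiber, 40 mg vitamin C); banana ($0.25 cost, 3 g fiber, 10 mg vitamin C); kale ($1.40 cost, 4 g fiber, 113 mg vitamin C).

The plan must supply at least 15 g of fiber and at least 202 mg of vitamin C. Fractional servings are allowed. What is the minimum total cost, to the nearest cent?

Minimising a linear cost over {fiber ≥ 15, vitamin C ≥ 202, servings ≥ 0} — the optimum is at a vertex, using one or two foods.
sweet potato only: max(15/4, 202/40) = 5.05 servings → $3.03.
banana only: max(15/3, 202/10) = 20.2 servings → $5.05.
kale only: max(15/4, 202/113) = 3.75 servings → $5.25.
sweet potato + banana with both targets exact would need a negative amount; discard.
sweet potato + kale with both tight: 3.038 servings and 0.7123 servings → $2.82.
banana + kale with both tight: 2.967 servings and 1.525 servings → $2.88.
So the least-cost plan costs $2.82.

$2.82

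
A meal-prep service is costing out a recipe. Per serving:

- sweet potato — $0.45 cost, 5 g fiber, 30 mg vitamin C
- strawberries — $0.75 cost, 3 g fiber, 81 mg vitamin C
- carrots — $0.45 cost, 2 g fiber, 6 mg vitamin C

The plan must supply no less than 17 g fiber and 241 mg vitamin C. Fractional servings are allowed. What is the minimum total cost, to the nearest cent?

$2.59

A basic optimal solution has at most two foods positive. Try each food alone and each pair with both targets met exactly.
sweet potato only: max(17/5, 241/30) = 8.033 servings → $3.62.
strawberries only: max(17/3, 241/81) = 5.667 servings → $4.25.
carrots only: max(17/2, 241/6) = 40.17 servings → $18.07.
sweet potato + strawberries with both tight: 2.076 servings and 2.206 servings → $2.59.
sweet potato + carrots with both targets exact would need a negative amount; discard.
strawberries + carrots with both tight: 2.639 servings and 4.542 servings → $4.02.
So the least-cost plan costs $2.59.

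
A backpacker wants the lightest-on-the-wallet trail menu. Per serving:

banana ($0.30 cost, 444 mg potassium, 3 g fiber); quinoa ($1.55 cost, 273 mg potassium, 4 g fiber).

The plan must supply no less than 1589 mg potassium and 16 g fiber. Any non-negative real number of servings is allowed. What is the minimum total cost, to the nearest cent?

The cheapest plan sits at a corner of the feasible region — with two constraints it uses at most two foods.
banana only: max(1589/444, 16/3) = 5.333 servings → $1.60.
quinoa only: max(1589/273, 16/4) = 5.821 servings → $9.02.
banana + quinoa with both tight: 2.077 servings and 2.442 servings → $4.41.
The minimum over all feasible corners is $1.60.

$1.60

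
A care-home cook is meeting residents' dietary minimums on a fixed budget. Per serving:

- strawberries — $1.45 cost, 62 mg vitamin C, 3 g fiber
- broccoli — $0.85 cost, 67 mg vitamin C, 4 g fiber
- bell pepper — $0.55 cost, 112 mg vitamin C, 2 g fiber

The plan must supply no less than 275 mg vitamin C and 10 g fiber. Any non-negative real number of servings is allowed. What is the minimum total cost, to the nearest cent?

$2.30

For a min-cost LP with two ≥-constraints, a basic feasible solution has at most two positive variables.
strawberries only: max(275/62, 10/3) = 4.435 servings → $6.43.
broccoli only: max(275/67, 10/4) = 4.104 servings → $3.49.
bell pepper only: max(275/112, 10/2) = 5 servings → $2.75.
strawberries + broccoli: the both-tight solution has a negative serving — not a feasible corner.
strawberries + bell pepper with both tight: 2.689 servings and 0.967 servings → $4.43.
broccoli + bell pepper with both tight: 1.815 servings and 1.369 servings → $2.30.
The minimum over all feasible corners is $2.30.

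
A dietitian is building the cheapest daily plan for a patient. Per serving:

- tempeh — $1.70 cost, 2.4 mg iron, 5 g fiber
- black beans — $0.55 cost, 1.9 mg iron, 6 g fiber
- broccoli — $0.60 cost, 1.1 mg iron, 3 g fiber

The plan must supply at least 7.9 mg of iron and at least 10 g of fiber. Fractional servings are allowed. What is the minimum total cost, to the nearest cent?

$2.29

tempeh only: max(7.9/2.4, 10/5) = 3.292 servings → $5.60.
black beans only: max(7.9/1.9, 10/6) = 4.158 servings → $2.29.
broccoli only: max(7.9/1.1, 10/3) = 7.182 servings → $4.31.
tempeh + black beans: intersection lies outside the first quadrant.
tempeh + broccoli: intersection lies outside the first quadrant.
black beans + broccoli: the both-tight solution has a negative serving — not a feasible corner.
The minimum over all feasible corners is $2.29.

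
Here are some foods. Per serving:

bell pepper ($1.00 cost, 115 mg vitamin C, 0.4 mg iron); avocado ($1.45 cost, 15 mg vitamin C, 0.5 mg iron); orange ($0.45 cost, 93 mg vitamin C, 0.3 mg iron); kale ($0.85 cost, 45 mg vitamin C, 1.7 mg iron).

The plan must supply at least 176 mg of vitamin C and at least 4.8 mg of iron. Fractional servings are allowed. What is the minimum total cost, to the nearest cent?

$2.57

This is a tiny linear program; its minimum lies at a vertex of the feasible set. List the vertices and price them.
bell pepper only: max(176/115, 4.8/0.4) = 12 servings → $12.00.
avocado only: max(176/15, 4.8/0.5) = 11.73 servings → $17.01.
orange only: max(176/93, 4.8/0.3) = 16 servings → $7.20.
kale only: max(176/45, 4.8/1.7) = 3.911 servings → $3.32.
bell pepper + avocado with both tight: 0.3107 servings and 9.351 servings → $13.87.
bell pepper + orange with both targets exact would need a negative amount; discard.
bell pepper + kale with both tight: 0.4687 servings and 2.713 servings → $2.77.
avocado + orange with both tight: 9.371 servings and 0.381 servings → $13.76.
avocado + kale with both targets exact would need a negative amount; discard.
orange + kale with both tight: 0.5754 servings and 2.722 servings → $2.57.
So the least-cost plan costs $2.57.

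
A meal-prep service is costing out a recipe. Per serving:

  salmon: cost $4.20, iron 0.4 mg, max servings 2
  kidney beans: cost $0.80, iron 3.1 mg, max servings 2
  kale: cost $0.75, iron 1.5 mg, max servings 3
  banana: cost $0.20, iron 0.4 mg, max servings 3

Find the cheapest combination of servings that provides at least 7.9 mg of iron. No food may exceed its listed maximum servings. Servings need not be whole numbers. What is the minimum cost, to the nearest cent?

$2.45

Cost per mg of iron: kidney beans $0.2581, kale $0.5000, banana $0.5000, salmon $10.5000.
Take 2 servings of kidney beans: +6.2 mg iron for $1.60 (total $1.60, still need 1.7 mg).
Take 1.133 servings of kale: +1.7 mg iron for $0.85 (total $2.45, still need 0.0 mg).
Filling from the cheapest source first is optimal under one linear minimum: $2.45.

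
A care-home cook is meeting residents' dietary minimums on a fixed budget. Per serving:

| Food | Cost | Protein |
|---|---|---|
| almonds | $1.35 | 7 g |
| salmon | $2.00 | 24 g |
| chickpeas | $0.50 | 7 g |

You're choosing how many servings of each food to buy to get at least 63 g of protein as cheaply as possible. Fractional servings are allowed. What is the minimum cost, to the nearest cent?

Cost per g of protein: chickpeas $0.0714, salmon $0.0833, almonds $0.1929.
With no serving limits, use only chickpeas: 63 g / 7 g = 9 servings × $0.50 = $4.50.

$4.50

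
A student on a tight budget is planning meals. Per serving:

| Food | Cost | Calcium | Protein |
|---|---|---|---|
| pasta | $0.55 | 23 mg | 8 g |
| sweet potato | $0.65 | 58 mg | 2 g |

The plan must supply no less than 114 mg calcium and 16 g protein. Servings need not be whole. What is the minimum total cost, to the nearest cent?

An LP optimum is at a vertex; with two nutrient constraints at most two foods are used. Check each candidate.
pasta only: max(114/23, 16/8) = 4.957 servings → $2.73.
sweet potato only: max(114/58, 16/2) = 8 servings → $5.20.
pasta + sweet potato with both tight: 1.675 servings and 1.301 servings → $1.77.
Cheapest feasible corner: $1.77.

$1.77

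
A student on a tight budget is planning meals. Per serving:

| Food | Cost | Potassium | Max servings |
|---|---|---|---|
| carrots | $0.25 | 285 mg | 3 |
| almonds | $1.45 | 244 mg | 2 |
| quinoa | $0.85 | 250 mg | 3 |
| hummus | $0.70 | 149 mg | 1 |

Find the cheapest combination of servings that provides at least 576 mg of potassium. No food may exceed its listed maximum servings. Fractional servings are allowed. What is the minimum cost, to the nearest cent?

Cost per mg of potassium: carrots $0.0009, quinoa $0.0034, hummus $0.0047, almonds $0.0059.
Take 2.021 servings of carrots: +576.0 mg potassium for $0.51 (total $0.51, still need 0.0 mg).
Greedy by cheapest-per-mg is optimal for a single linear constraint, so the minimum cost is $0.51.

$0.51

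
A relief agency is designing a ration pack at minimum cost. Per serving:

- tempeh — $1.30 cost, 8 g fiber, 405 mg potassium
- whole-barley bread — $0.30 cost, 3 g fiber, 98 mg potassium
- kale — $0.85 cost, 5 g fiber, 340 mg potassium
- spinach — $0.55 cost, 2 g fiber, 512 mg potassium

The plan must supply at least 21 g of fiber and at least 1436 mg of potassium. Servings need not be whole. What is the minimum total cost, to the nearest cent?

$2.69

This is a tiny linear program; its minimum lies at a vertex of the feasible set. List the vertices and price them.
tempeh only: max(21/8, 1436/405) = 3.546 servings → $4.61.
whole-barley bread only: max(21/3, 1436/98) = 14.65 servings → $4.40.
kale only: max(21/5, 1436/340) = 4.224 servings → $3.59.
spinach only: max(21/2, 1436/512) = 10.5 servings → $5.78.
tempeh + whole-barley bread with both targets exact would need a negative amount; discard.
tempeh + kale: intersection lies outside the first quadrant.
tempeh + spinach with both tight: 2.398 servings and 0.9078 servings → $3.62.
whole-barley bread + kale with both targets exact would need a negative amount; discard.
whole-barley bread + spinach with both tight: 5.881 servings and 1.679 servings → $2.69.
kale + spinach with both tight: 4.191 servings and 0.02128 servings → $3.57.
So the least-cost plan costs $2.69.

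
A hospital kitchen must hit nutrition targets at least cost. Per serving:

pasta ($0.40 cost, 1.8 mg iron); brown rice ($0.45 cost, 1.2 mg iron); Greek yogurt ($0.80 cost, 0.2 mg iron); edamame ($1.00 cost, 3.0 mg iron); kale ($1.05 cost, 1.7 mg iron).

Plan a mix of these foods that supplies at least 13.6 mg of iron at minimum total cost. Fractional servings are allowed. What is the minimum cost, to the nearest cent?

$3.02

Cost per mg of iron: pasta $0.2222, edamame $0.3333, brown rice $0.3750, kale $0.6176, Greek yogurt $4.0000.
With no serving limits, use only pasta: 13.6 mg / 1.8 mg = 7.556 servings × $0.40 = $3.02.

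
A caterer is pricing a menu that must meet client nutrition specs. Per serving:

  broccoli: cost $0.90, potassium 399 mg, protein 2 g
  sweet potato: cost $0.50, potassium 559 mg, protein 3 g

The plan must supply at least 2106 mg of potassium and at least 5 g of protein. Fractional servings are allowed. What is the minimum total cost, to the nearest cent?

Two binding constraints pin down two serving amounts, so the optimal mix uses at most two foods. The candidates are each food alone (scaled to the tighter of potassium/protein) and each pair with both constraints tight.
broccoli only: max(2106/399, 5/2) = 5.278 servings → $4.75.
sweet potato only: max(2106/559, 5/3) = 3.767 servings → $1.88.
broccoli + sweet potato: intersection lies outside the first quadrant.
The minimum over all feasible corners is $1.88.

$1.88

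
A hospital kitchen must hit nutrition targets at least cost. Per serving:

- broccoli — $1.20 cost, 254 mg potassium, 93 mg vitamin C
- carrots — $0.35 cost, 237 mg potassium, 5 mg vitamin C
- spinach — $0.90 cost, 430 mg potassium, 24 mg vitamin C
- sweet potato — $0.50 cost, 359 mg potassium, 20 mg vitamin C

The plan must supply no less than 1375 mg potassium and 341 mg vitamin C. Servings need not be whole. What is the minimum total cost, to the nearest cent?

$4.75

This is a tiny linear program; its minimum lies at a vertex of the feasible set. List the vertices and price them.
broccoli only: max(1375/254, 341/93) = 5.413 servings → $6.50.
carrots only: max(1375/237, 341/5) = 68.2 servings → $23.87.
spinach only: max(1375/430, 341/24) = 14.21 servings → $12.79.
sweet potato only: max(1375/359, 341/20) = 17.05 servings → $8.53.
broccoli + carrots with both tight: 3.56 servings and 1.986 servings → $4.97.
broccoli + spinach with both tight: 3.353 servings and 1.217 servings → $5.12.
broccoli + sweet potato with both tight: 3.353 servings and 1.458 servings → $4.75.
carrots + spinach: intersection lies outside the first quadrant.
carrots + sweet potato with both targets exact would need a negative amount; discard.
spinach + sweet potato with both targets exact would need a negative amount; discard.
Cheapest feasible corner: $4.75.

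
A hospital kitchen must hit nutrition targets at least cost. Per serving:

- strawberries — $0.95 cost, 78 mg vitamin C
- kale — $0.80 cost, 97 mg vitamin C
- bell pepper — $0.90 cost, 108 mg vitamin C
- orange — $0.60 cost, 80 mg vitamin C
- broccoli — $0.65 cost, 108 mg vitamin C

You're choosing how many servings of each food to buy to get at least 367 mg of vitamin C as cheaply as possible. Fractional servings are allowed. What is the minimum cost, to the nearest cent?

Cost per mg of vitamin C: broccoli $0.0060, orange $0.0075, kale $0.0082, bell pepper $0.0083, strawberries $0.0122.
With no serving limits, use only broccoli: 367 mg / 108 mg = 3.398 servings × $0.65 = $2.21.

$2.21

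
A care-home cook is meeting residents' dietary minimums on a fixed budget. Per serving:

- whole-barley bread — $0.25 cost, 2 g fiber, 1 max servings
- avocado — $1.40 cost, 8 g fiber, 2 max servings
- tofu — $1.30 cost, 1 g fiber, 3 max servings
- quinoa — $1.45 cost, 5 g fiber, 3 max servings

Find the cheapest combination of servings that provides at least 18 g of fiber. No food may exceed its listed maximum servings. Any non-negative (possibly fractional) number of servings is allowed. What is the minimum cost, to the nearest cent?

$3.05

Cost per g of fiber: whole-barley bread $0.1250, avocado $0.1750, quinoa $0.2900, tofu $1.3000.
Take 1 serving of whole-barley bread: +2.0 g fiber for $0.25 (total $0.25, still need 16.0 g).
Take 2 servings of avocado: +16.0 g fiber for $2.80 (total $3.05, still need 0.0 g).
Greedy by cheapest-per-g is optimal for a single linear constraint, so the minimum cost is $3.05.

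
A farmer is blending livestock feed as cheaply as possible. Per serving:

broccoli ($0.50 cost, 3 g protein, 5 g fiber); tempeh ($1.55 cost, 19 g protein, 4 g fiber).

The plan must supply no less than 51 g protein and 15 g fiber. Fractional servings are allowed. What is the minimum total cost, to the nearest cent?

$4.41

broccoli only: max(51/3, 15/5) = 17 servings → $8.50.
tempeh only: max(51/19, 15/4) = 3.75 servings → $5.81.
broccoli + tempeh with both tight: 0.9759 servings and 2.53 servings → $4.41.
So the least-cost plan costs $4.41.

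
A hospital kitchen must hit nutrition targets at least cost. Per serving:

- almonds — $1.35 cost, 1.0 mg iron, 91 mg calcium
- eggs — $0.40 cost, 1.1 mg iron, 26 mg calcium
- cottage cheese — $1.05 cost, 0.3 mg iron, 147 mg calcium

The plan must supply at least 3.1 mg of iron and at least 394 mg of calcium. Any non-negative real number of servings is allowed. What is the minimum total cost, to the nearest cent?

Check every corner: each single food scaled to meet both minima, and each pair solved so both constraints bind.
almonds only: max(3.1/1.0, 394/91) = 4.33 servings → $5.85.
eggs only: max(3.1/1.1, 394/26) = 15.15 servings → $6.06.
cottage cheese only: max(3.1/0.3, 394/147) = 10.33 servings → $10.85.
almonds + eggs with both targets exact would need a negative amount; discard.
almonds + cottage cheese with both tight: 2.82 servings and 0.9348 servings → $4.79.
eggs + cottage cheese with both tight: 2.193 servings and 2.292 servings → $3.28.
Cheapest feasible corner: $3.28.

$3.28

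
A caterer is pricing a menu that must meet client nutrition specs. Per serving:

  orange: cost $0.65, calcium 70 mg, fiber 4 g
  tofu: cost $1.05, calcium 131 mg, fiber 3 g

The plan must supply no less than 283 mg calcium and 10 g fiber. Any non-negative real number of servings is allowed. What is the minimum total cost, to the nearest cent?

$2.40

At the optimum either one food covers both requirements or two foods hit both targets exactly; no other combination can be cheaper.
orange only: max(283/70, 10/4) = 4.043 servings → $2.63.
tofu only: max(283/131, 10/3) = 3.333 servings → $3.50.
orange + tofu with both tight: 1.468 servings and 1.376 servings → $2.40.
Cheapest feasible corner: $2.40.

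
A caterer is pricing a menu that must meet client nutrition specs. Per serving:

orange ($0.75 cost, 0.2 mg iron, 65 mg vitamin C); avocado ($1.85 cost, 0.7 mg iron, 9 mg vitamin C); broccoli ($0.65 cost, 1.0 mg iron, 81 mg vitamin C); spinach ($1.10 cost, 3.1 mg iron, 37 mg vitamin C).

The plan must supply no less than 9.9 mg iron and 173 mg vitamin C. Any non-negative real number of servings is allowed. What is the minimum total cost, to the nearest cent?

$3.75

Check every corner: each single food scaled to meet both minima, and each pair solved so both constraints bind.
orange only: max(9.9/0.2, 173/65) = 49.5 servings → $37.12.
avocado only: max(9.9/0.7, 173/9) = 19.22 servings → $35.56.
broccoli only: max(9.9/1.0, 173/81) = 9.9 servings → $6.43.
spinach only: max(9.9/3.1, 173/37) = 4.676 servings → $5.14.
orange + avocado with both tight: 0.7323 servings and 13.93 servings → $26.33.
orange + broccoli: intersection lies outside the first quadrant.
orange + spinach with both tight: 0.8758 servings and 3.137 servings → $4.11.
avocado + broccoli with both tight: 13.18 servings and 0.6709 servings → $24.83.
avocado + spinach: intersection lies outside the first quadrant.
broccoli + spinach with both tight: 0.794 servings and 2.937 servings → $3.75.
The minimum over all feasible corners is $3.75.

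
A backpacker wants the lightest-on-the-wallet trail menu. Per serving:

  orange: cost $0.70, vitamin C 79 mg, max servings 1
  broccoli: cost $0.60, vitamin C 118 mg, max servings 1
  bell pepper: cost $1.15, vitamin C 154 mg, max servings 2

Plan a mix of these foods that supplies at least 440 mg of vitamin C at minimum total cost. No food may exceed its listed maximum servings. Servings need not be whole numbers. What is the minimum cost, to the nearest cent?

$3.02

Cost per mg of vitamin C: broccoli $0.0051, bell pepper $0.0075, orange $0.0089.
Take 1 serving of broccoli: +118.0 mg vitamin C for $0.60 (total $0.60, still need 322.0 mg).
Take 2 servings of bell pepper: +308.0 mg vitamin C for $2.30 (total $2.90, still need 14.0 mg).
Take 0.1772 servings of orange: +14.0 mg vitamin C for $0.12 (total $3.02, still need 0.0 mg).
Filling from the cheapest source first is optimal under one linear minimum: $3.02.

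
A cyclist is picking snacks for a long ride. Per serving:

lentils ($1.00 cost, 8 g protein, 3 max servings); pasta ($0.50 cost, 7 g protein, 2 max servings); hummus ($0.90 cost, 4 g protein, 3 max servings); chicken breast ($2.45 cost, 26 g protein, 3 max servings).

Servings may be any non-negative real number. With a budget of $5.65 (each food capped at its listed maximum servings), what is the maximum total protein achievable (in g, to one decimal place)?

63.3 g

Protein per dollar: pasta 14, chicken breast 10.61, lentils 8, hummus 4.444.
Take 2 servings of pasta: spends $1.00, +14.0 g protein (running total 14.0 g).
Take 1.898 servings of chicken breast: spends $4.65, +49.3 g protein (running total 63.3 g).
Filling greedily by protein-per-dollar is optimal for one linear limit, giving 63.3 g.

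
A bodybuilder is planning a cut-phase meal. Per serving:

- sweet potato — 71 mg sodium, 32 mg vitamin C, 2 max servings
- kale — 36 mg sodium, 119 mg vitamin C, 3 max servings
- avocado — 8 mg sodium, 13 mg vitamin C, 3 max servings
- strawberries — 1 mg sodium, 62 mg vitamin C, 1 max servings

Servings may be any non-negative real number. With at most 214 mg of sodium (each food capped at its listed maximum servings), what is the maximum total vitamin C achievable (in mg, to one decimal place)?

494.5 mg

Vitamin C per mg sodium: strawberries 62, kale 3.306, avocado 1.625, sweet potato 0.4507.
Take 1 serving of strawberries: uses 1 mg sodium, +62.0 mg vitamin C (running total 62.0 mg).
Take 3 servings of kale: uses 108 mg sodium, +357.0 mg vitamin C (running total 419.0 mg).
Take 3 servings of avocado: uses 24 mg sodium, +39.0 mg vitamin C (running total 458.0 mg).
Take 1.141 servings of sweet potato: uses 81 mg sodium, +36.5 mg vitamin C (running total 494.5 mg).
Filling greedily by vitamin C-per-mg sodium is optimal for one linear limit, giving 494.5 mg.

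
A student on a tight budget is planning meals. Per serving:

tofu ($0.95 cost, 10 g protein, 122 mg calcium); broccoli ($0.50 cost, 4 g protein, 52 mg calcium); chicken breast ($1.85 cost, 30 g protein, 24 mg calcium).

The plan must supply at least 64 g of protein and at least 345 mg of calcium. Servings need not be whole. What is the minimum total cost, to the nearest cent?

$4.81

Minimising a linear cost over {protein ≥ 64, calcium ≥ 345, servings ≥ 0} — the optimum is at a vertex, using one or two foods.
tofu only: max(64/10, 345/122) = 6.4 servings → $6.08.
broccoli only: max(64/4, 345/52) = 16 servings → $8.00.
chicken breast only: max(64/30, 345/24) = 14.38 servings → $26.59.
tofu + broccoli with both targets exact would need a negative amount; discard.
tofu + chicken breast with both tight: 2.577 servings and 1.274 servings → $4.81.
broccoli + chicken breast with both tight: 6.02 servings and 1.331 servings → $5.47.
So the least-cost plan costs $4.81.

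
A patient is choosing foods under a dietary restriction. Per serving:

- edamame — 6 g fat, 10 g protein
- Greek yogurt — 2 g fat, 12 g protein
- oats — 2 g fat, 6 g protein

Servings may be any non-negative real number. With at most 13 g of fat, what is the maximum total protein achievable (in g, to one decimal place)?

78.0 g

Protein per g fat: Greek yogurt 6, oats 3, edamame 1.667.
With no serving limits, spend the whole fat allowance on Greek yogurt: 13 g / 2 g × 12 g = 78.0 g.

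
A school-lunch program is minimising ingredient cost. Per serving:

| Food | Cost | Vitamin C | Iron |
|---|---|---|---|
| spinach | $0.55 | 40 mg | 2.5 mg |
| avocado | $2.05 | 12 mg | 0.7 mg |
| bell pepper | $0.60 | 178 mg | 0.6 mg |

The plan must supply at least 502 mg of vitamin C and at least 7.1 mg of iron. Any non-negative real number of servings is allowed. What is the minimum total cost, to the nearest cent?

$2.64

With two linear requirements the optimum uses one or two foods; enumerate the corners.
spinach only: max(502/40, 7.1/2.5) = 12.55 servings → $6.90.
avocado only: max(502/12, 7.1/0.7) = 41.83 servings → $85.76.
bell pepper only: max(502/178, 7.1/0.6) = 11.83 servings → $7.10.
spinach + avocado with both targets exact would need a negative amount; discard.
spinach + bell pepper with both tight: 2.286 servings and 2.306 servings → $2.64.
avocado + bell pepper with both tight: 8.199 servings and 2.267 servings → $18.17.
So the least-cost plan costs $2.64.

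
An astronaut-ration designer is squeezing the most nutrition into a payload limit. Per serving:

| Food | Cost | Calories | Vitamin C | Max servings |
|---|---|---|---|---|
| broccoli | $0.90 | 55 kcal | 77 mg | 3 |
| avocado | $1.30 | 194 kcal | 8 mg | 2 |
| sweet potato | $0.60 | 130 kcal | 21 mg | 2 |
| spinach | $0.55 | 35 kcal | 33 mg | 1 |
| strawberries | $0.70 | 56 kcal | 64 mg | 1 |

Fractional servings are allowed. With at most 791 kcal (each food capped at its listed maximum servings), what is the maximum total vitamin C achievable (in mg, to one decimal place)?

Vitamin C per kcal: broccoli 1.4, strawberries 1.143, spinach 0.9429, sweet potato 0.1615, avocado 0.04124.
Take 3 servings of broccoli: uses 165 kcal, +231.0 mg vitamin C (running total 231.0 mg).
Take 1 serving of strawberries: uses 56 kcal, +64.0 mg vitamin C (running total 295.0 mg).
Take 1 serving of spinach: uses 35 kcal, +33.0 mg vitamin C (running total 328.0 mg).
Take 2 servings of sweet potato: uses 260 kcal, +42.0 mg vitamin C (running total 370.0 mg).
Take 1.418 servings of avocado: uses 275 kcal, +11.3 mg vitamin C (running total 381.3 mg).
Greedy by best ratio exhausts the calories allowance optimally: 381.3 mg.

381.3 mg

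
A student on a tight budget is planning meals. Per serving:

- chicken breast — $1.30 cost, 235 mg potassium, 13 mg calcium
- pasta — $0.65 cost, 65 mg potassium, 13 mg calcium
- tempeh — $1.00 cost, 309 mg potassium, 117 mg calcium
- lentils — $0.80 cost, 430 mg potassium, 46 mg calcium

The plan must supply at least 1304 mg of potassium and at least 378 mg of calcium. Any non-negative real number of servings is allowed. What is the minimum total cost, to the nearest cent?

Minimising a linear cost over {potassium ≥ 1304, calcium ≥ 378, servings ≥ 0} — the optimum is at a vertex, using one or two foods.
chicken breast only: max(1304/235, 378/13) = 29.08 servings → $37.80.
pasta only: max(1304/65, 378/13) = 29.08 servings → $18.90.
tempeh only: max(1304/309, 378/117) = 4.22 servings → $4.22.
lentils only: max(1304/430, 378/46) = 8.217 servings → $6.57.
chicken breast + pasta: intersection lies outside the first quadrant.
chicken breast + tempeh with both tight: 1.523 servings and 3.062 servings → $5.04.
chicken breast + lentils with both targets exact would need a negative amount; discard.
pasta + tempeh with both tight: 9.968 servings and 2.123 servings → $8.60.
pasta + lentils: intersection lies outside the first quadrant.
tempeh + lentils with both tight: 2.841 servings and 0.9909 servings → $3.63.
So the least-cost plan costs $3.63.

$3.63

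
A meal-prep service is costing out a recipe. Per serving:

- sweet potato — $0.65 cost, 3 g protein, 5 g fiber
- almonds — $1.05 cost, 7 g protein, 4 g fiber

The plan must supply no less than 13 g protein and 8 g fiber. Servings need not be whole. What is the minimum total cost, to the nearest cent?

$1.98

Minimising a linear cost over {protein ≥ 13, fiber ≥ 8, servings ≥ 0} — the optimum is at a vertex, using one or two foods.
sweet potato only: max(13/3, 8/5) = 4.333 servings → $2.82.
almonds only: max(13/7, 8/4) = 2 servings → $2.10.
sweet potato + almonds with both tight: 0.1739 servings and 1.783 servings → $1.98.
So the least-cost plan costs $1.98.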